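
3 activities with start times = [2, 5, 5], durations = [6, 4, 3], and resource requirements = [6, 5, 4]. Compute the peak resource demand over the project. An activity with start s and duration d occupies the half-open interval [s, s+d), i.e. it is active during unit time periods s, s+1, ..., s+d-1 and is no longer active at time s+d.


Each activity i is active on [start_i, start_i + duration_i).
Compute total resource usage per time slot:
  t=0: active resources = [], total = 0
  t=1: active resources = [], total = 0
  t=2: active resources = [6], total = 6
  t=3: active resources = [6], total = 6
  t=4: active resources = [6], total = 6
  t=5: active resources = [6, 5, 4], total = 15
  t=6: active resources = [6, 5, 4], total = 15
  t=7: active resources = [6, 5, 4], total = 15
  t=8: active resources = [5], total = 5
Peak resource demand = 15

15


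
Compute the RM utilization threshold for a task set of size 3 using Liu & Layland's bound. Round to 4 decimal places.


Compute 2^(1/3) = 1.2599210499
Subtract 1: 1.2599210499 - 1 = 0.2599210499
Multiply by n: 3 * 0.2599210499 = 0.7797631497
Round to 4 dp: 0.7798

0.7798


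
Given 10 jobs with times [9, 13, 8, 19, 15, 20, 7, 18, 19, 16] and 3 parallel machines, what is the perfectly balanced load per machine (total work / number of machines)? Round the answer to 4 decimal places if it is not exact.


Total processing time = 9 + 13 + 8 + 19 + 15 + 20 + 7 + 18 + 19 + 16 = 144
Number of machines = 3
Ideal balanced load = 144 / 3 = 48.0

48.0


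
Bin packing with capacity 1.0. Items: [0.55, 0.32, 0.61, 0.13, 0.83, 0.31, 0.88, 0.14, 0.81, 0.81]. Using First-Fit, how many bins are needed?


Place items sequentially using First-Fit:
  Item 0.55 -> new Bin 1
  Item 0.32 -> Bin 1 (now 0.87)
  Item 0.61 -> new Bin 2
  Item 0.13 -> Bin 1 (now 1.0)
  Item 0.83 -> new Bin 3
  Item 0.31 -> Bin 2 (now 0.92)
  Item 0.88 -> new Bin 4
  Item 0.14 -> Bin 3 (now 0.97)
  Item 0.81 -> new Bin 5
  Item 0.81 -> new Bin 6
Total bins used = 6

6


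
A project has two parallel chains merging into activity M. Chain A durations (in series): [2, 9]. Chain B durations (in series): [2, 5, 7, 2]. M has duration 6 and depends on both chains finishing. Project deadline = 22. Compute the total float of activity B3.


Forward pass: ES(B3) = sum of predecessors on chain B = 7
EF = ES + duration = 7 + 7 = 14
Backward pass: LF(M) = deadline = 22; LS(M) = 22 - 6 = 16
LF(B3) = LS(M) - sum(successors on chain B) = 16 - 2 = 14
LS = LF - duration = 14 - 7 = 7
Total float = LS - ES = 7 - 7 = 0

0


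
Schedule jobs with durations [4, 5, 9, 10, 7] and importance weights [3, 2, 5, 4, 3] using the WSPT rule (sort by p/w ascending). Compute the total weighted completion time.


Compute p/w ratios and sort ascending (WSPT): [(4, 3), (9, 5), (7, 3), (5, 2), (10, 4)]
Compute weighted completion times:
  Job (p=4,w=3): C=4, w*C=3*4=12
  Job (p=9,w=5): C=13, w*C=5*13=65
  Job (p=7,w=3): C=20, w*C=3*20=60
  Job (p=5,w=2): C=25, w*C=2*25=50
  Job (p=10,w=4): C=35, w*C=4*35=140
Total weighted completion time = 327

327


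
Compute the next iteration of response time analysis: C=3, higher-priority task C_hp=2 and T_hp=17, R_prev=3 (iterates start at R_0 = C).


R_next = C + ceil(R_prev / T_hp) * C_hp
ceil(3 / 17) = ceil(0.1765) = 1
Interference = 1 * 2 = 2
R_next = 3 + 2 = 5

5


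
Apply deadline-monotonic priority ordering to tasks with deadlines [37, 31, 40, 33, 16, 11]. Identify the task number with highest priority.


Sort tasks by relative deadline (ascending):
  Task 6: deadline = 11
  Task 5: deadline = 16
  Task 2: deadline = 31
  Task 4: deadline = 33
  Task 1: deadline = 37
  Task 3: deadline = 40
Priority order (highest first): [6, 5, 2, 4, 1, 3]
Highest priority task = 6

6


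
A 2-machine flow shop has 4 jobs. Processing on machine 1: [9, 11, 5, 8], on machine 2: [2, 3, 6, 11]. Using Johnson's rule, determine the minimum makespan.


Apply Johnson's rule:
  Group 1 (a <= b): [(3, 5, 6), (4, 8, 11)]
  Group 2 (a > b): [(2, 11, 3), (1, 9, 2)]
Optimal job order: [3, 4, 2, 1]
Schedule:
  Job 3: M1 done at 5, M2 done at 11
  Job 4: M1 done at 13, M2 done at 24
  Job 2: M1 done at 24, M2 done at 27
  Job 1: M1 done at 33, M2 done at 35
Makespan = 35

35


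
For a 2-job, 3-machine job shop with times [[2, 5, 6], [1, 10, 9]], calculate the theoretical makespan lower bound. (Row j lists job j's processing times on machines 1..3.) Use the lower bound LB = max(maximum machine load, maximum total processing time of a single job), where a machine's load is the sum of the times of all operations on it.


Machine loads:
  Machine 1: 2 + 1 = 3
  Machine 2: 5 + 10 = 15
  Machine 3: 6 + 9 = 15
Max machine load = 15
Job totals:
  Job 1: 13
  Job 2: 20
Max job total = 20
Lower bound = max(15, 20) = 20

20


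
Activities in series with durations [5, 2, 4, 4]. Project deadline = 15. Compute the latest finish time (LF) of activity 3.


LF(activity 3) = deadline - sum of successor durations
Successors: activities 4 through 4 with durations [4]
Sum of successor durations = 4
LF = 15 - 4 = 11

11


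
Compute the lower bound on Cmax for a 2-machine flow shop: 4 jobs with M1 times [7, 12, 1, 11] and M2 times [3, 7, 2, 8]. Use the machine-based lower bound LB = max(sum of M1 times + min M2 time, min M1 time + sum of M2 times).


LB1 = sum(M1 times) + min(M2 times) = 31 + 2 = 33
LB2 = min(M1 times) + sum(M2 times) = 1 + 20 = 21
Lower bound = max(LB1, LB2) = max(33, 21) = 33

33


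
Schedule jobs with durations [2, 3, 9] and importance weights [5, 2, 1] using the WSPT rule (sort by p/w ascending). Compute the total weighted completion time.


Compute p/w ratios and sort ascending (WSPT): [(2, 5), (3, 2), (9, 1)]
Compute weighted completion times:
  Job (p=2,w=5): C=2, w*C=5*2=10
  Job (p=3,w=2): C=5, w*C=2*5=10
  Job (p=9,w=1): C=14, w*C=1*14=14
Total weighted completion time = 34

34


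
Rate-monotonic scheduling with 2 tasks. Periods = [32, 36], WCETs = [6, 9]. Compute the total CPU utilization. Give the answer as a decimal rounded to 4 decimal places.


Compute individual utilizations (exact fractions):
  Task 1: C/T = 6/32 = 3/16 (approx. 0.1875)
  Task 2: C/T = 9/36 = 1/4 (approx. 0.25)
Total utilization U = 3/16 + 1/4 = 7/16
Rounded to 4 decimal places: U = 0.4375
RM (Liu & Layland) bound for 2 tasks = 0.828427; compare with U = 7/16 (approx. 0.437500)
U <= bound, so schedulable by RM sufficient condition.

0.4375


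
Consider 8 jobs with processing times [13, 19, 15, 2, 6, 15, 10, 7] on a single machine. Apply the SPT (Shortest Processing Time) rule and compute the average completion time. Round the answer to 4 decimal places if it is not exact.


Sort jobs by processing time (SPT order): [2, 6, 7, 10, 13, 15, 15, 19]
Compute completion times sequentially:
  Job 1: processing = 2, completes at 2
  Job 2: processing = 6, completes at 8
  Job 3: processing = 7, completes at 15
  Job 4: processing = 10, completes at 25
  Job 5: processing = 13, completes at 38
  Job 6: processing = 15, completes at 53
  Job 7: processing = 15, completes at 68
  Job 8: processing = 19, completes at 87
Sum of completion times = 296
Average completion time = 296/8 = 37.0

37.0


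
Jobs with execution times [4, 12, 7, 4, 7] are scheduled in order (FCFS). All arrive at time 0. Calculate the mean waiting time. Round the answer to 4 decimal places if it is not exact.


FCFS order (as given): [4, 12, 7, 4, 7]
Waiting times:
  Job 1: wait = 0
  Job 2: wait = 4
  Job 3: wait = 16
  Job 4: wait = 23
  Job 5: wait = 27
Sum of waiting times = 70
Average waiting time = 70/5 = 14.0

14.0


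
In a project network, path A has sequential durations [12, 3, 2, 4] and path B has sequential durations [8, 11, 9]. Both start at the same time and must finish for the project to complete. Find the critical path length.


Path A total = 12 + 3 + 2 + 4 = 21
Path B total = 8 + 11 + 9 = 28
Critical path = longest path = max(21, 28) = 28

28


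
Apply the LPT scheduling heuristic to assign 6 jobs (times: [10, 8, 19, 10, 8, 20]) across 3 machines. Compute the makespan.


Sort jobs in decreasing order (LPT): [20, 19, 10, 10, 8, 8]
Assign each job to the least loaded machine:
  Machine 1: jobs [20, 8], load = 28
  Machine 2: jobs [19, 8], load = 27
  Machine 3: jobs [10, 10], load = 20
Makespan = max load = 28

28


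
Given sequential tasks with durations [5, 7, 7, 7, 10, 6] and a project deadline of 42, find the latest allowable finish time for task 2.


LF(activity 2) = deadline - sum of successor durations
Successors: activities 3 through 6 with durations [7, 7, 10, 6]
Sum of successor durations = 30
LF = 42 - 30 = 12

12


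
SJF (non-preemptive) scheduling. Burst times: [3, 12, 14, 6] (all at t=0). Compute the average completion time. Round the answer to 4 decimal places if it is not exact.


SJF order (ascending): [3, 6, 12, 14]
Completion times:
  Job 1: burst=3, C=3
  Job 2: burst=6, C=9
  Job 3: burst=12, C=21
  Job 4: burst=14, C=35
Average completion = 68/4 = 17.0

17.0


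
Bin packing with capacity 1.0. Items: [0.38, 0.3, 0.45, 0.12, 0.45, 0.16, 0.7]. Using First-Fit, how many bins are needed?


Place items sequentially using First-Fit:
  Item 0.38 -> new Bin 1
  Item 0.3 -> Bin 1 (now 0.68)
  Item 0.45 -> new Bin 2
  Item 0.12 -> Bin 1 (now 0.8)
  Item 0.45 -> Bin 2 (now 0.9)
  Item 0.16 -> Bin 1 (now 0.96)
  Item 0.7 -> new Bin 3
Total bins used = 3

3


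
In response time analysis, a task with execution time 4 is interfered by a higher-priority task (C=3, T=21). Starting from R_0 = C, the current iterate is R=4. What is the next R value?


R_next = C + ceil(R_prev / T_hp) * C_hp
ceil(4 / 21) = ceil(0.1905) = 1
Interference = 1 * 3 = 3
R_next = 4 + 3 = 7

7


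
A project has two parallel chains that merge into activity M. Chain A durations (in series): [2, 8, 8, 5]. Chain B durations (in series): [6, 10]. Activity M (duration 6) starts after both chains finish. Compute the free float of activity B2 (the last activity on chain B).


ES(B2) = sum of predecessors on chain B = 6
EF(B2) = ES + duration = 6 + 10 = 16
Successor of B2 is M. ES(M) = max(sum(A), sum(B)) = max(23, 16) = 23
Free float = ES(successor) - EF(current) = 23 - 16 = 7

7


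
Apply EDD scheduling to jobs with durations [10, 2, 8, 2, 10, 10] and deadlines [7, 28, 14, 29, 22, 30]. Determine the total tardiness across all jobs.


Sort by due date (EDD order): [(10, 7), (8, 14), (10, 22), (2, 28), (2, 29), (10, 30)]
Compute completion times and tardiness:
  Job 1: p=10, d=7, C=10, tardiness=max(0,10-7)=3
  Job 2: p=8, d=14, C=18, tardiness=max(0,18-14)=4
  Job 3: p=10, d=22, C=28, tardiness=max(0,28-22)=6
  Job 4: p=2, d=28, C=30, tardiness=max(0,30-28)=2
  Job 5: p=2, d=29, C=32, tardiness=max(0,32-29)=3
  Job 6: p=10, d=30, C=42, tardiness=max(0,42-30)=12
Total tardiness = 30

30


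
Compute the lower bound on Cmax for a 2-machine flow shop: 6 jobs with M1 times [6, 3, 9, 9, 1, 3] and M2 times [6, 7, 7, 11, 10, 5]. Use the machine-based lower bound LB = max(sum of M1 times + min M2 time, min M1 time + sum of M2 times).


LB1 = sum(M1 times) + min(M2 times) = 31 + 5 = 36
LB2 = min(M1 times) + sum(M2 times) = 1 + 46 = 47
Lower bound = max(LB1, LB2) = max(36, 47) = 47

47


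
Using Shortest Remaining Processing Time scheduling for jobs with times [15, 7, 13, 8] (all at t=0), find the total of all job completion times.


Since all jobs arrive at t=0, SRPT equals SPT ordering.
SPT order: [7, 8, 13, 15]
Completion times:
  Job 1: p=7, C=7
  Job 2: p=8, C=15
  Job 3: p=13, C=28
  Job 4: p=15, C=43
Total completion time = 7 + 15 + 28 + 43 = 93

93


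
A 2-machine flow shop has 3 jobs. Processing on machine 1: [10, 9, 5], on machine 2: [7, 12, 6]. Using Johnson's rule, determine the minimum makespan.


Apply Johnson's rule:
  Group 1 (a <= b): [(3, 5, 6), (2, 9, 12)]
  Group 2 (a > b): [(1, 10, 7)]
Optimal job order: [3, 2, 1]
Schedule:
  Job 3: M1 done at 5, M2 done at 11
  Job 2: M1 done at 14, M2 done at 26
  Job 1: M1 done at 24, M2 done at 33
Makespan = 33

33


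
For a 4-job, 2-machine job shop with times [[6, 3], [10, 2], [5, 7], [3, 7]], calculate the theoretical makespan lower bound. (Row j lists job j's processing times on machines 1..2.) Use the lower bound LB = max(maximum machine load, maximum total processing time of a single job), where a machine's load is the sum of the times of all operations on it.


Machine loads:
  Machine 1: 6 + 10 + 5 + 3 = 24
  Machine 2: 3 + 2 + 7 + 7 = 19
Max machine load = 24
Job totals:
  Job 1: 9
  Job 2: 12
  Job 3: 12
  Job 4: 10
Max job total = 12
Lower bound = max(24, 12) = 24

24


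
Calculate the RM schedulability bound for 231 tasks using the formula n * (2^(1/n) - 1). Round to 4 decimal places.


Compute 2^(1/231) = 1.0030051436
Subtract 1: 1.0030051436 - 1 = 0.0030051436
Multiply by n: 231 * 0.0030051436 = 0.6941881716
Round to 4 dp: 0.6942

0.6942


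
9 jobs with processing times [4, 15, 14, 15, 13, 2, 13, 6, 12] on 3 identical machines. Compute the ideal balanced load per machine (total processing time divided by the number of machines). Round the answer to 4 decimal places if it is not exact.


Total processing time = 4 + 15 + 14 + 15 + 13 + 2 + 13 + 6 + 12 = 94
Number of machines = 3
Ideal balanced load = 94 / 3 = 31.3333

31.3333


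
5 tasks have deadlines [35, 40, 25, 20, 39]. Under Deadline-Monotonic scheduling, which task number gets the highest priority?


Sort tasks by relative deadline (ascending):
  Task 4: deadline = 20
  Task 3: deadline = 25
  Task 1: deadline = 35
  Task 5: deadline = 39
  Task 2: deadline = 40
Priority order (highest first): [4, 3, 1, 5, 2]
Highest priority task = 4

4


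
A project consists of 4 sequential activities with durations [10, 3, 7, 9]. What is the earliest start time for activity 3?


Activity 3 starts after activities 1 through 2 complete.
Predecessor durations: [10, 3]
ES = 10 + 3 = 13

13


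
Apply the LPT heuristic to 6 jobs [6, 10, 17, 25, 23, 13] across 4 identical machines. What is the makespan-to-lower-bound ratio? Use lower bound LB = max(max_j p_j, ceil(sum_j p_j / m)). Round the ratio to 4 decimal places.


LPT order: [25, 23, 17, 13, 10, 6]
Machine loads after assignment: [25, 23, 23, 23]
LPT makespan = 25
Lower bound = max(max_job, ceil(total/4)) = max(25, 24) = 25
Ratio = 25 / 25 = 1.0

1.0


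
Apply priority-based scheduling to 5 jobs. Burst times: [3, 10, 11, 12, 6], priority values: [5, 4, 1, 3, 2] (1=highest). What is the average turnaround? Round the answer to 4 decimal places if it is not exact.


Sort by priority (ascending = highest first):
Order: [(1, 11), (2, 6), (3, 12), (4, 10), (5, 3)]
Completion times:
  Priority 1, burst=11, C=11
  Priority 2, burst=6, C=17
  Priority 3, burst=12, C=29
  Priority 4, burst=10, C=39
  Priority 5, burst=3, C=42
Average turnaround = 138/5 = 27.6

27.6


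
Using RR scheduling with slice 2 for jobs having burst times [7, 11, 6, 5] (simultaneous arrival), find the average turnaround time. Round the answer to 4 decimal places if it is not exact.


Time quantum = 2
Execution trace:
  J1 runs 2 units, time = 2
  J2 runs 2 units, time = 4
  J3 runs 2 units, time = 6
  J4 runs 2 units, time = 8
  J1 runs 2 units, time = 10
  J2 runs 2 units, time = 12
  J3 runs 2 units, time = 14
  J4 runs 2 units, time = 16
  J1 runs 2 units, time = 18
  J2 runs 2 units, time = 20
  J3 runs 2 units, time = 22
  J4 runs 1 units, time = 23
  J1 runs 1 units, time = 24
  J2 runs 2 units, time = 26
  J2 runs 2 units, time = 28
  J2 runs 1 units, time = 29
Finish times: [24, 29, 22, 23]
Average turnaround = 98/4 = 24.5

24.5


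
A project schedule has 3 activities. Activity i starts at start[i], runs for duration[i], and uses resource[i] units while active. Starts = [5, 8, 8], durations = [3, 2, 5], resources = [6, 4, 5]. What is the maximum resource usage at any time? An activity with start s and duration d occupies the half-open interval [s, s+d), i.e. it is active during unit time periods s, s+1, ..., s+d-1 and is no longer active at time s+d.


Each activity i is active on [start_i, start_i + duration_i).
Compute total resource usage per time slot:
  t=0: active resources = [], total = 0
  t=1: active resources = [], total = 0
  t=2: active resources = [], total = 0
  t=3: active resources = [], total = 0
  t=4: active resources = [], total = 0
  t=5: active resources = [6], total = 6
  t=6: active resources = [6], total = 6
  t=7: active resources = [6], total = 6
  t=8: active resources = [4, 5], total = 9
  t=9: active resources = [4, 5], total = 9
  t=10: active resources = [5], total = 5
  t=11: active resources = [5], total = 5
  t=12: active resources = [5], total = 5
Peak resource demand = 9

9


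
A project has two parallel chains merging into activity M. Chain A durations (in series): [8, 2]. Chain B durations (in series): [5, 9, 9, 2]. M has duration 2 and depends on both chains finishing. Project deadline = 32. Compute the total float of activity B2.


Forward pass: ES(B2) = sum of predecessors on chain B = 5
EF = ES + duration = 5 + 9 = 14
Backward pass: LF(M) = deadline = 32; LS(M) = 32 - 2 = 30
LF(B2) = LS(M) - sum(successors on chain B) = 30 - 11 = 19
LS = LF - duration = 19 - 9 = 10
Total float = LS - ES = 10 - 5 = 5

5


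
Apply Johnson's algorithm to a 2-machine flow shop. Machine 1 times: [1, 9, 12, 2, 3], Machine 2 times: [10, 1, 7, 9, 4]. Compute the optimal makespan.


Apply Johnson's rule:
  Group 1 (a <= b): [(1, 1, 10), (4, 2, 9), (5, 3, 4)]
  Group 2 (a > b): [(3, 12, 7), (2, 9, 1)]
Optimal job order: [1, 4, 5, 3, 2]
Schedule:
  Job 1: M1 done at 1, M2 done at 11
  Job 4: M1 done at 3, M2 done at 20
  Job 5: M1 done at 6, M2 done at 24
  Job 3: M1 done at 18, M2 done at 31
  Job 2: M1 done at 27, M2 done at 32
Makespan = 32

32


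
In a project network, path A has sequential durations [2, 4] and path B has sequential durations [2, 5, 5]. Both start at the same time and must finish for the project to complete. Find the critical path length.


Path A total = 2 + 4 = 6
Path B total = 2 + 5 + 5 = 12
Critical path = longest path = max(6, 12) = 12

12


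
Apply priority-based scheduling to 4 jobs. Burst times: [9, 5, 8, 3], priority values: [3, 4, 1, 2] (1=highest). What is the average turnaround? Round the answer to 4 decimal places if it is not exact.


Sort by priority (ascending = highest first):
Order: [(1, 8), (2, 3), (3, 9), (4, 5)]
Completion times:
  Priority 1, burst=8, C=8
  Priority 2, burst=3, C=11
  Priority 3, burst=9, C=20
  Priority 4, burst=5, C=25
Average turnaround = 64/4 = 16.0

16.0


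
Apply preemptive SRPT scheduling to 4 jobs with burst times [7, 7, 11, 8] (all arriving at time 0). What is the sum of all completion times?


Since all jobs arrive at t=0, SRPT equals SPT ordering.
SPT order: [7, 7, 8, 11]
Completion times:
  Job 1: p=7, C=7
  Job 2: p=7, C=14
  Job 3: p=8, C=22
  Job 4: p=11, C=33
Total completion time = 7 + 14 + 22 + 33 = 76

76


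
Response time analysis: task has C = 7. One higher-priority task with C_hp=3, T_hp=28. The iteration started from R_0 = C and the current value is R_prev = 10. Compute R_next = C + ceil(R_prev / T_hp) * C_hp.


R_next = C + ceil(R_prev / T_hp) * C_hp
ceil(10 / 28) = ceil(0.3571) = 1
Interference = 1 * 3 = 3
R_next = 7 + 3 = 10
R_next = R_prev, so the iteration has converged (response time = 10).

10


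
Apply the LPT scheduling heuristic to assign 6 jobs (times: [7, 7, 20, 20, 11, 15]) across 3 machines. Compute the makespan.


Sort jobs in decreasing order (LPT): [20, 20, 15, 11, 7, 7]
Assign each job to the least loaded machine:
  Machine 1: jobs [20, 7], load = 27
  Machine 2: jobs [20, 7], load = 27
  Machine 3: jobs [15, 11], load = 26
Makespan = max load = 27

27


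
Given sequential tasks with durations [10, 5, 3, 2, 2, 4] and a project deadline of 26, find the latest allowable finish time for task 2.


LF(activity 2) = deadline - sum of successor durations
Successors: activities 3 through 6 with durations [3, 2, 2, 4]
Sum of successor durations = 11
LF = 26 - 11 = 15

15


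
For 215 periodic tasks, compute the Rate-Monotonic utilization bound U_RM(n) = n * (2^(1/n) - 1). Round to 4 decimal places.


Compute 2^(1/215) = 1.0032291429
Subtract 1: 1.0032291429 - 1 = 0.0032291429
Multiply by n: 215 * 0.0032291429 = 0.6942657235
Round to 4 dp: 0.6943

0.6943


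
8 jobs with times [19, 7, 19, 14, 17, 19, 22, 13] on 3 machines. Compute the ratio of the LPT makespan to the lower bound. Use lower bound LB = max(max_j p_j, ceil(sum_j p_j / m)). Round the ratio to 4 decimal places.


LPT order: [22, 19, 19, 19, 17, 14, 13, 7]
Machine loads after assignment: [49, 38, 43]
LPT makespan = 49
Lower bound = max(max_job, ceil(total/3)) = max(22, 44) = 44
Ratio = 49 / 44 = 1.1136

1.1136


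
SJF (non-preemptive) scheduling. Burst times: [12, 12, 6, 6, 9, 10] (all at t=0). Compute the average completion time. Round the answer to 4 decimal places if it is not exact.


SJF order (ascending): [6, 6, 9, 10, 12, 12]
Completion times:
  Job 1: burst=6, C=6
  Job 2: burst=6, C=12
  Job 3: burst=9, C=21
  Job 4: burst=10, C=31
  Job 5: burst=12, C=43
  Job 6: burst=12, C=55
Average completion = 168/6 = 28.0

28.0


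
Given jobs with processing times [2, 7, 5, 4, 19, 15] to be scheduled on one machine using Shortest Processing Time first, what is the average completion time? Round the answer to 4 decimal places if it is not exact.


Sort jobs by processing time (SPT order): [2, 4, 5, 7, 15, 19]
Compute completion times sequentially:
  Job 1: processing = 2, completes at 2
  Job 2: processing = 4, completes at 6
  Job 3: processing = 5, completes at 11
  Job 4: processing = 7, completes at 18
  Job 5: processing = 15, completes at 33
  Job 6: processing = 19, completes at 52
Sum of completion times = 122
Average completion time = 122/6 = 20.3333

20.3333


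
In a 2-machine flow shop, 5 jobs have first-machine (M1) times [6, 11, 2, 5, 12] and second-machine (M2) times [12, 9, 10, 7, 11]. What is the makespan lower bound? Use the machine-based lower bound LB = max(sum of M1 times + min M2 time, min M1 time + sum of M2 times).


LB1 = sum(M1 times) + min(M2 times) = 36 + 7 = 43
LB2 = min(M1 times) + sum(M2 times) = 2 + 49 = 51
Lower bound = max(LB1, LB2) = max(43, 51) = 51

51


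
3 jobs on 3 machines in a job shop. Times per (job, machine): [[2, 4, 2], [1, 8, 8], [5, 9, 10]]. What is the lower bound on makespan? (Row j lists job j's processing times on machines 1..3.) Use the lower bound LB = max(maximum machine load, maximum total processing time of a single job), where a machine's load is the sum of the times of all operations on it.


Machine loads:
  Machine 1: 2 + 1 + 5 = 8
  Machine 2: 4 + 8 + 9 = 21
  Machine 3: 2 + 8 + 10 = 20
Max machine load = 21
Job totals:
  Job 1: 8
  Job 2: 17
  Job 3: 24
Max job total = 24
Lower bound = max(21, 24) = 24

24


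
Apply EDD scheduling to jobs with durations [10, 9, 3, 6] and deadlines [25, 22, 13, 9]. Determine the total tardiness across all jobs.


Sort by due date (EDD order): [(6, 9), (3, 13), (9, 22), (10, 25)]
Compute completion times and tardiness:
  Job 1: p=6, d=9, C=6, tardiness=max(0,6-9)=0
  Job 2: p=3, d=13, C=9, tardiness=max(0,9-13)=0
  Job 3: p=9, d=22, C=18, tardiness=max(0,18-22)=0
  Job 4: p=10, d=25, C=28, tardiness=max(0,28-25)=3
Total tardiness = 3

3


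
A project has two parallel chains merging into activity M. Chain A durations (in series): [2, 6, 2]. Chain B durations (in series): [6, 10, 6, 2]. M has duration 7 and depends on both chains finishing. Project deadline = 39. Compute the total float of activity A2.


Forward pass: ES(A2) = sum of predecessors on chain A = 2
EF = ES + duration = 2 + 6 = 8
Backward pass: LF(M) = deadline = 39; LS(M) = 39 - 7 = 32
LF(A2) = LS(M) - sum(successors on chain A) = 32 - 2 = 30
LS = LF - duration = 30 - 6 = 24
Total float = LS - ES = 24 - 2 = 22

22


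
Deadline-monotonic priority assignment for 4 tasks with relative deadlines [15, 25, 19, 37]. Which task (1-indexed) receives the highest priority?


Sort tasks by relative deadline (ascending):
  Task 1: deadline = 15
  Task 3: deadline = 19
  Task 2: deadline = 25
  Task 4: deadline = 37
Priority order (highest first): [1, 3, 2, 4]
Highest priority task = 1

1


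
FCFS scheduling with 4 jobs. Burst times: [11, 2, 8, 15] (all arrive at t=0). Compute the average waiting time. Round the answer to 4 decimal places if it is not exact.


FCFS order (as given): [11, 2, 8, 15]
Waiting times:
  Job 1: wait = 0
  Job 2: wait = 11
  Job 3: wait = 13
  Job 4: wait = 21
Sum of waiting times = 45
Average waiting time = 45/4 = 11.25

11.25


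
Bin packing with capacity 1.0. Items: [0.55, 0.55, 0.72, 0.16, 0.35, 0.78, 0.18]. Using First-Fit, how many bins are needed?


Place items sequentially using First-Fit:
  Item 0.55 -> new Bin 1
  Item 0.55 -> new Bin 2
  Item 0.72 -> new Bin 3
  Item 0.16 -> Bin 1 (now 0.71)
  Item 0.35 -> Bin 2 (now 0.9)
  Item 0.78 -> new Bin 4
  Item 0.18 -> Bin 1 (now 0.89)
Total bins used = 4

4


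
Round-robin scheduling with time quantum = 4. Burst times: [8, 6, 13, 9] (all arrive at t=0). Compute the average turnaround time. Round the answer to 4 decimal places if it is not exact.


Time quantum = 4
Execution trace:
  J1 runs 4 units, time = 4
  J2 runs 4 units, time = 8
  J3 runs 4 units, time = 12
  J4 runs 4 units, time = 16
  J1 runs 4 units, time = 20
  J2 runs 2 units, time = 22
  J3 runs 4 units, time = 26
  J4 runs 4 units, time = 30
  J3 runs 4 units, time = 34
  J4 runs 1 units, time = 35
  J3 runs 1 units, time = 36
Finish times: [20, 22, 36, 35]
Average turnaround = 113/4 = 28.25

28.25


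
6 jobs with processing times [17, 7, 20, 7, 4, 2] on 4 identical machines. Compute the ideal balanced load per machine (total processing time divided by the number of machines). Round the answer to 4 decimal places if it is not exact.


Total processing time = 17 + 7 + 20 + 7 + 4 + 2 = 57
Number of machines = 4
Ideal balanced load = 57 / 4 = 14.25

14.25


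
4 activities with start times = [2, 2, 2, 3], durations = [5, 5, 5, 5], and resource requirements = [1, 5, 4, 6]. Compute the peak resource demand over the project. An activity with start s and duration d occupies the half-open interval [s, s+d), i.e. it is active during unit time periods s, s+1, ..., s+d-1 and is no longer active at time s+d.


Each activity i is active on [start_i, start_i + duration_i).
Compute total resource usage per time slot:
  t=0: active resources = [], total = 0
  t=1: active resources = [], total = 0
  t=2: active resources = [1, 5, 4], total = 10
  t=3: active resources = [1, 5, 4, 6], total = 16
  t=4: active resources = [1, 5, 4, 6], total = 16
  t=5: active resources = [1, 5, 4, 6], total = 16
  t=6: active resources = [1, 5, 4, 6], total = 16
  t=7: active resources = [6], total = 6
Peak resource demand = 16

16


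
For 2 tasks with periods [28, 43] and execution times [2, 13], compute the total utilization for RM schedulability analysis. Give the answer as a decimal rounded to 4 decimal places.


Compute individual utilizations (exact fractions):
  Task 1: C/T = 2/28 = 1/14 (approx. 0.0714)
  Task 2: C/T = 13/43 (approx. 0.3023)
Total utilization U = 1/14 + 13/43 = 225/602
Rounded to 4 decimal places: U = 0.3738
RM (Liu & Layland) bound for 2 tasks = 0.828427; compare with U = 225/602 (approx. 0.373754)
U <= bound, so schedulable by RM sufficient condition.

0.3738


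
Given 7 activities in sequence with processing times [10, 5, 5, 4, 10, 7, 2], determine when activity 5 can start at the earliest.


Activity 5 starts after activities 1 through 4 complete.
Predecessor durations: [10, 5, 5, 4]
ES = 10 + 5 + 5 + 4 = 24

24


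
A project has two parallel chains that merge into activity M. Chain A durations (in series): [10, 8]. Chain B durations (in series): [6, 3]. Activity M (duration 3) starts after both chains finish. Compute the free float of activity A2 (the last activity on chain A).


ES(A2) = sum of predecessors on chain A = 10
EF(A2) = ES + duration = 10 + 8 = 18
Successor of A2 is M. ES(M) = max(sum(A), sum(B)) = max(18, 9) = 18
Free float = ES(successor) - EF(current) = 18 - 18 = 0

0


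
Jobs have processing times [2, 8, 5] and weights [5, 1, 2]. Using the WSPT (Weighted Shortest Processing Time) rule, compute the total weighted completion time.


Compute p/w ratios and sort ascending (WSPT): [(2, 5), (5, 2), (8, 1)]
Compute weighted completion times:
  Job (p=2,w=5): C=2, w*C=5*2=10
  Job (p=5,w=2): C=7, w*C=2*7=14
  Job (p=8,w=1): C=15, w*C=1*15=15
Total weighted completion time = 39

39


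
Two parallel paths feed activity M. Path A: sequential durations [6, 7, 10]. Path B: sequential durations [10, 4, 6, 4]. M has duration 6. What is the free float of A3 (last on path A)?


ES(A3) = sum of predecessors on chain A = 13
EF(A3) = ES + duration = 13 + 10 = 23
Successor of A3 is M. ES(M) = max(sum(A), sum(B)) = max(23, 24) = 24
Free float = ES(successor) - EF(current) = 24 - 23 = 1

1


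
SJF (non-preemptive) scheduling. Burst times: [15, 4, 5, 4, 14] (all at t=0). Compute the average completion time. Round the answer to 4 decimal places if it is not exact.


SJF order (ascending): [4, 4, 5, 14, 15]
Completion times:
  Job 1: burst=4, C=4
  Job 2: burst=4, C=8
  Job 3: burst=5, C=13
  Job 4: burst=14, C=27
  Job 5: burst=15, C=42
Average completion = 94/5 = 18.8

18.8


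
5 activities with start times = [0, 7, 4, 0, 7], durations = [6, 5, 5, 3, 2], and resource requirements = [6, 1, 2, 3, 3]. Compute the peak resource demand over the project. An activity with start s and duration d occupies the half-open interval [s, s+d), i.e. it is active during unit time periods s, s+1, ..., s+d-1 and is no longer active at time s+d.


Each activity i is active on [start_i, start_i + duration_i).
Compute total resource usage per time slot:
  t=0: active resources = [6, 3], total = 9
  t=1: active resources = [6, 3], total = 9
  t=2: active resources = [6, 3], total = 9
  t=3: active resources = [6], total = 6
  t=4: active resources = [6, 2], total = 8
  t=5: active resources = [6, 2], total = 8
  t=6: active resources = [2], total = 2
  t=7: active resources = [1, 2, 3], total = 6
  t=8: active resources = [1, 2, 3], total = 6
  t=9: active resources = [1], total = 1
  t=10: active resources = [1], total = 1
  t=11: active resources = [1], total = 1
Peak resource demand = 9

9


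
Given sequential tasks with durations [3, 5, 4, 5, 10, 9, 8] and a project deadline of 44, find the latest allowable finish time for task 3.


LF(activity 3) = deadline - sum of successor durations
Successors: activities 4 through 7 with durations [5, 10, 9, 8]
Sum of successor durations = 32
LF = 44 - 32 = 12

12


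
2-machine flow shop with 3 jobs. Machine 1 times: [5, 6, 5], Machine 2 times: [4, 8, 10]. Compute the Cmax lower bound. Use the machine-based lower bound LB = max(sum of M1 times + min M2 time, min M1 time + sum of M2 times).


LB1 = sum(M1 times) + min(M2 times) = 16 + 4 = 20
LB2 = min(M1 times) + sum(M2 times) = 5 + 22 = 27
Lower bound = max(LB1, LB2) = max(20, 27) = 27

27


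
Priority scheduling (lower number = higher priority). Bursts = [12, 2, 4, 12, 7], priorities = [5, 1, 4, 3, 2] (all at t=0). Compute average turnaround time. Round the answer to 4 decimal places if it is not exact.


Sort by priority (ascending = highest first):
Order: [(1, 2), (2, 7), (3, 12), (4, 4), (5, 12)]
Completion times:
  Priority 1, burst=2, C=2
  Priority 2, burst=7, C=9
  Priority 3, burst=12, C=21
  Priority 4, burst=4, C=25
  Priority 5, burst=12, C=37
Average turnaround = 94/5 = 18.8

18.8


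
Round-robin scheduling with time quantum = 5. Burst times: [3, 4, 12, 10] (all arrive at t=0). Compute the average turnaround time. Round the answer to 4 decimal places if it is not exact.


Time quantum = 5
Execution trace:
  J1 runs 3 units, time = 3
  J2 runs 4 units, time = 7
  J3 runs 5 units, time = 12
  J4 runs 5 units, time = 17
  J3 runs 5 units, time = 22
  J4 runs 5 units, time = 27
  J3 runs 2 units, time = 29
Finish times: [3, 7, 29, 27]
Average turnaround = 66/4 = 16.5

16.5


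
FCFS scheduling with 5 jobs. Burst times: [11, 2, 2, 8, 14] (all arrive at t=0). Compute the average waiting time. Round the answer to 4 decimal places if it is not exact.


FCFS order (as given): [11, 2, 2, 8, 14]
Waiting times:
  Job 1: wait = 0
  Job 2: wait = 11
  Job 3: wait = 13
  Job 4: wait = 15
  Job 5: wait = 23
Sum of waiting times = 62
Average waiting time = 62/5 = 12.4

12.4


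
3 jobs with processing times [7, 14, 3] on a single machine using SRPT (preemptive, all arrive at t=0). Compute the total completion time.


Since all jobs arrive at t=0, SRPT equals SPT ordering.
SPT order: [3, 7, 14]
Completion times:
  Job 1: p=3, C=3
  Job 2: p=7, C=10
  Job 3: p=14, C=24
Total completion time = 3 + 10 + 24 = 37

37


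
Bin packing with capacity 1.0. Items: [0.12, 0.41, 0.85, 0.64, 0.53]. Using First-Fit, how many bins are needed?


Place items sequentially using First-Fit:
  Item 0.12 -> new Bin 1
  Item 0.41 -> Bin 1 (now 0.53)
  Item 0.85 -> new Bin 2
  Item 0.64 -> new Bin 3
  Item 0.53 -> new Bin 4
Total bins used = 4

4


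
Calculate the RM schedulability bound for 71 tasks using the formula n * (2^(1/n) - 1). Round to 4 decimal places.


Compute 2^(1/71) = 1.0098104463
Subtract 1: 1.0098104463 - 1 = 0.0098104463
Multiply by n: 71 * 0.0098104463 = 0.6965416873
Round to 4 dp: 0.6965

0.6965


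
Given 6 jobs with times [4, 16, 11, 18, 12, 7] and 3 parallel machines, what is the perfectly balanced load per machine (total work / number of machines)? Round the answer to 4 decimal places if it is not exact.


Total processing time = 4 + 16 + 11 + 18 + 12 + 7 = 68
Number of machines = 3
Ideal balanced load = 68 / 3 = 22.6667

22.6667


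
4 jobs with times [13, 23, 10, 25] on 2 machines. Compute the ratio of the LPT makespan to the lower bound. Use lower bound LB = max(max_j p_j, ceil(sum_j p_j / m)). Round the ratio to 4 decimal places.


LPT order: [25, 23, 13, 10]
Machine loads after assignment: [35, 36]
LPT makespan = 36
Lower bound = max(max_job, ceil(total/2)) = max(25, 36) = 36
Ratio = 36 / 36 = 1.0

1.0


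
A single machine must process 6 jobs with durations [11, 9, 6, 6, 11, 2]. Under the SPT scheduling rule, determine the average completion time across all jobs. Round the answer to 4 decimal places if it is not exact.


Sort jobs by processing time (SPT order): [2, 6, 6, 9, 11, 11]
Compute completion times sequentially:
  Job 1: processing = 2, completes at 2
  Job 2: processing = 6, completes at 8
  Job 3: processing = 6, completes at 14
  Job 4: processing = 9, completes at 23
  Job 5: processing = 11, completes at 34
  Job 6: processing = 11, completes at 45
Sum of completion times = 126
Average completion time = 126/6 = 21.0

21.0


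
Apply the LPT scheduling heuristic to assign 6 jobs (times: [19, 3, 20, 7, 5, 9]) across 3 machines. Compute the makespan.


Sort jobs in decreasing order (LPT): [20, 19, 9, 7, 5, 3]
Assign each job to the least loaded machine:
  Machine 1: jobs [20], load = 20
  Machine 2: jobs [19, 3], load = 22
  Machine 3: jobs [9, 7, 5], load = 21
Makespan = max load = 22

22


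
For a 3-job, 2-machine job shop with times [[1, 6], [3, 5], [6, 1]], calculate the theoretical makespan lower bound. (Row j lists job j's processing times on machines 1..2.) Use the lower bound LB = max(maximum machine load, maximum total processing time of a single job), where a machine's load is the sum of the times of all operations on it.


Machine loads:
  Machine 1: 1 + 3 + 6 = 10
  Machine 2: 6 + 5 + 1 = 12
Max machine load = 12
Job totals:
  Job 1: 7
  Job 2: 8
  Job 3: 7
Max job total = 8
Lower bound = max(12, 8) = 12

12


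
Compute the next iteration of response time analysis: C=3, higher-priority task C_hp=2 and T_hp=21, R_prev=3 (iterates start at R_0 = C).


R_next = C + ceil(R_prev / T_hp) * C_hp
ceil(3 / 21) = ceil(0.1429) = 1
Interference = 1 * 2 = 2
R_next = 3 + 2 = 5

5


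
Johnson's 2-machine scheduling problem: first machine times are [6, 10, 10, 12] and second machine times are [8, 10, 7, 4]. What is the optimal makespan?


Apply Johnson's rule:
  Group 1 (a <= b): [(1, 6, 8), (2, 10, 10)]
  Group 2 (a > b): [(3, 10, 7), (4, 12, 4)]
Optimal job order: [1, 2, 3, 4]
Schedule:
  Job 1: M1 done at 6, M2 done at 14
  Job 2: M1 done at 16, M2 done at 26
  Job 3: M1 done at 26, M2 done at 33
  Job 4: M1 done at 38, M2 done at 42
Makespan = 42

42


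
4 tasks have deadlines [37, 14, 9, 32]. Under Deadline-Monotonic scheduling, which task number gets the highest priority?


Sort tasks by relative deadline (ascending):
  Task 3: deadline = 9
  Task 2: deadline = 14
  Task 4: deadline = 32
  Task 1: deadline = 37
Priority order (highest first): [3, 2, 4, 1]
Highest priority task = 3

3


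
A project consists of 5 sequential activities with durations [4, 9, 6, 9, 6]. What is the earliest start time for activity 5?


Activity 5 starts after activities 1 through 4 complete.
Predecessor durations: [4, 9, 6, 9]
ES = 4 + 9 + 6 + 9 = 28

28


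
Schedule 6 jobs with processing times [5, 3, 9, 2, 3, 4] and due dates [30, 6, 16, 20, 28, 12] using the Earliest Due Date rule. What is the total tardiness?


Sort by due date (EDD order): [(3, 6), (4, 12), (9, 16), (2, 20), (3, 28), (5, 30)]
Compute completion times and tardiness:
  Job 1: p=3, d=6, C=3, tardiness=max(0,3-6)=0
  Job 2: p=4, d=12, C=7, tardiness=max(0,7-12)=0
  Job 3: p=9, d=16, C=16, tardiness=max(0,16-16)=0
  Job 4: p=2, d=20, C=18, tardiness=max(0,18-20)=0
  Job 5: p=3, d=28, C=21, tardiness=max(0,21-28)=0
  Job 6: p=5, d=30, C=26, tardiness=max(0,26-30)=0
Total tardiness = 0

0


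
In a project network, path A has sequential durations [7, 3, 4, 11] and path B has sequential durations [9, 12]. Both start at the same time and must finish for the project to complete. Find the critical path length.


Path A total = 7 + 3 + 4 + 11 = 25
Path B total = 9 + 12 = 21
Critical path = longest path = max(25, 21) = 25

25


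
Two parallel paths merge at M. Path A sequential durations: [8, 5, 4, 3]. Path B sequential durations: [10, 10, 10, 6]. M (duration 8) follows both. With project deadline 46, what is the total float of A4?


Forward pass: ES(A4) = sum of predecessors on chain A = 17
EF = ES + duration = 17 + 3 = 20
Backward pass: LF(M) = deadline = 46; LS(M) = 46 - 8 = 38
LF(A4) = LS(M) - sum(successors on chain A) = 38 - 0 = 38
LS = LF - duration = 38 - 3 = 35
Total float = LS - ES = 35 - 17 = 18

18


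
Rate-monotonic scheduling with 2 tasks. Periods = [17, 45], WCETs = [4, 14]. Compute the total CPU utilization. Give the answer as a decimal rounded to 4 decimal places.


Compute individual utilizations (exact fractions):
  Task 1: C/T = 4/17 (approx. 0.2353)
  Task 2: C/T = 14/45 (approx. 0.3111)
Total utilization U = 4/17 + 14/45 = 418/765
Rounded to 4 decimal places: U = 0.5464
RM (Liu & Layland) bound for 2 tasks = 0.828427; compare with U = 418/765 (approx. 0.546405)
U <= bound, so schedulable by RM sufficient condition.

0.5464


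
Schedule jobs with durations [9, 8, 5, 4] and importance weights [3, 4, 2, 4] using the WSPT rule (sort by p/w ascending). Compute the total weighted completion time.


Compute p/w ratios and sort ascending (WSPT): [(4, 4), (8, 4), (5, 2), (9, 3)]
Compute weighted completion times:
  Job (p=4,w=4): C=4, w*C=4*4=16
  Job (p=8,w=4): C=12, w*C=4*12=48
  Job (p=5,w=2): C=17, w*C=2*17=34
  Job (p=9,w=3): C=26, w*C=3*26=78
Total weighted completion time = 176

176


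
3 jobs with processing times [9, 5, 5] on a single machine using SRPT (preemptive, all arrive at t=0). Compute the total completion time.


Since all jobs arrive at t=0, SRPT equals SPT ordering.
SPT order: [5, 5, 9]
Completion times:
  Job 1: p=5, C=5
  Job 2: p=5, C=10
  Job 3: p=9, C=19
Total completion time = 5 + 10 + 19 = 34

34
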